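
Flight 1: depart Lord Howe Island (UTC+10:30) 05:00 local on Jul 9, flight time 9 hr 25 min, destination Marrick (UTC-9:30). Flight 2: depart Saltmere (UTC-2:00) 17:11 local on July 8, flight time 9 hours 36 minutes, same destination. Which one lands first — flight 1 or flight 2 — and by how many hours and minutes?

the first, by 52 minutes

Flight 1 in UTC: 05:00 − 10:30 = 18:30 on Jul 8.
+9 hours and 25 minutes → arrive 03:55 UTC on Jul 9.
Flight 2 in UTC: 17:11 + 2:00 = 19:11 on Jul 8.
+9 hours and 36 minutes → arrive 04:47 UTC on Jul 9.
Flight 1 lands earlier by 52 minutes.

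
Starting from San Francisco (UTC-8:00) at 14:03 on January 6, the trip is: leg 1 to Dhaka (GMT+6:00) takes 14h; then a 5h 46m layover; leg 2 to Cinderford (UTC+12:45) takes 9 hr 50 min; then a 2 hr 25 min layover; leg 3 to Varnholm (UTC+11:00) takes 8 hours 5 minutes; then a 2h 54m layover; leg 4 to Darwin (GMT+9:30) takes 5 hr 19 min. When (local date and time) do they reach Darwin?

Convert departure to UTC: 14:03 + 8:00 = 22:03 UTC on Jan 6.
Add 14 hours leg 1 → 12:03 UTC (Jan 7).
Add 5 hours 46 minutes layover in Dhaka → 17:49 UTC.
Add 9 hours and 50 minutes leg 2 → 03:39 UTC (Jan 8).
Add 2 hours and 25 minutes layover in Cinderford → 06:04 UTC.
Add 8 hours 5 minutes leg 3 → 14:09 UTC.
Add 2 hours and 54 minutes layover in Varnholm → 17:03 UTC.
Add 5 hours and 19 minutes leg 4 → 22:22 UTC.
Darwin is UTC+9:30, so local arrival = 22:22 + 9:30 = 07:52 on Jan 9.

07:52 on Jan 9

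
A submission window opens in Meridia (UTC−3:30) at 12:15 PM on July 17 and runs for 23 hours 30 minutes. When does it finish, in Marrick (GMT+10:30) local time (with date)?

1:45 AM on July 19

Convert start to UTC: 12:15 PM + 3:30 = 3:45 PM UTC on Jul 17.
Add 23 hours and 30 minutes duration → 3:15 PM UTC (Jul 18).
Marrick is UTC+10:30, so local end time = 3:15 PM + 10:30 = 1:45 AM on Jul 19.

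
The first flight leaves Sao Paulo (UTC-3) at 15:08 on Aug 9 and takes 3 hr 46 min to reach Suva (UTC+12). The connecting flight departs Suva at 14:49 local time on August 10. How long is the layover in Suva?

Convert departure to UTC: 15:08 + 3:00 = 18:08 UTC on Aug 9.
Add 3 hours and 46 minutes flight time → 21:54 UTC.
Suva is UTC+12:00, so local arrival = 21:54 + 12:00 = 09:54 on Aug 10.
Layover = 14:49 − 09:54 = 4 hours 55 minutes.

4 hours 55 minutes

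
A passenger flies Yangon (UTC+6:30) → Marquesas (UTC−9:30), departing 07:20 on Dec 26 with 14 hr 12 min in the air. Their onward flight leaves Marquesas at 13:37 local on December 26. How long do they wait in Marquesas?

Convert departure to UTC: 07:20 − 6:30 = 00:50 UTC on Dec 26.
Add 14 hours and 12 minutes flight time → 15:02 UTC.
Marquesas is UTC−9:30, so local arrival = 15:02 − 9:30 = 05:32 on Dec 26.
Layover = 13:37 − 05:32 = 8 hours 5 minutes.

8 hours 5 minutes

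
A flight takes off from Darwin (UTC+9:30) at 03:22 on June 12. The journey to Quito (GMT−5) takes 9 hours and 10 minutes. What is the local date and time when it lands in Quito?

22:02 on Jun 11

Quito is 14:30 behind Darwin.
After 9 hours and 10 minutes it is 12:32 in Darwin.
Shift by the zone difference: 12:32 − 14:30 = 22:02 on Jun 11 in Quito.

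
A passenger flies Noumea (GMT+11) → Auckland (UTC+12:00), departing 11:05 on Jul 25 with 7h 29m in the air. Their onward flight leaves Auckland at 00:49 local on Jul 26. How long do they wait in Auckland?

5 hours 15 minutes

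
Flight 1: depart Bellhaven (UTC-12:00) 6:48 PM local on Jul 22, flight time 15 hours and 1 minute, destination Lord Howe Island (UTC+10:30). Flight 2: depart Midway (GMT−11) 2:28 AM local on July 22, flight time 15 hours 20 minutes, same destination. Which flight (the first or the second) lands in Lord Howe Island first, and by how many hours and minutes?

Flight 1 in UTC: 6:48 PM + 12:00 = 6:48 AM on Jul 23.
+15 hours 1 minute → arrive 9:49 PM UTC on Jul 23.
Flight 2 in UTC: 2:28 AM + 11:00 = 1:28 PM on Jul 22.
+15 hours and 20 minutes → arrive 4:48 AM UTC on Jul 23.
Flight 2 lands earlier by 17 hours 1 minute.

the second, by 17 hours 1 minute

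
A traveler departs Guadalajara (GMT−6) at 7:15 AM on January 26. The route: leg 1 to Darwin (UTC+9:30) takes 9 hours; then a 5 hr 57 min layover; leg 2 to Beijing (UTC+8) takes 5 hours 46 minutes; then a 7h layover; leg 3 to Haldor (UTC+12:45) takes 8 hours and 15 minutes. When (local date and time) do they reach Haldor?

Convert departure to UTC: 7:15 AM + 6:00 = 1:15 PM UTC on Jan 26.
Add 9 hours leg 1 → 10:15 PM UTC.
Add 5 hours and 57 minutes layover in Darwin → 4:12 AM UTC (Jan 27).
Add 5 hours and 46 minutes leg 2 → 9:58 AM UTC.
Add 7 hours layover in Beijing → 4:58 PM UTC.
Add 8 hours 15 minutes leg 3 → 1:13 AM UTC (Jan 28).
Haldor is UTC+12:45, so local arrival = 1:13 AM + 12:45 = 1:58 PM on Jan 28.

1:58 PM on January 28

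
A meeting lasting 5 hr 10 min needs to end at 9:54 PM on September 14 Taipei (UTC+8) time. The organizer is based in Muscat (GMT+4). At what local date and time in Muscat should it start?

Target end time in UTC: 9:54 PM − 8:00 = 1:54 PM on Sep 14.
Subtract 5 hours 10 minutes → start 8:44 AM UTC on Sep 14.
Muscat is UTC+4:00: 8:44 AM + 4:00 = 12:44 PM on Sep 14.

12:44 PM on September 14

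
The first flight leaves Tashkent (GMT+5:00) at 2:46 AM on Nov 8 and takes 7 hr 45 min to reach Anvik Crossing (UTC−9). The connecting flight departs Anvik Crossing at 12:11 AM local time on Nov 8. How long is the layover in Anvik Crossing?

3 hours 40 minutes

Convert departure to UTC: 2:46 AM − 5:00 = 9:46 PM UTC on Nov 7.
Add 7 hours 45 minutes flight time → 5:31 AM UTC (Nov 8).
Anvik Crossing is UTC−9:00, so local arrival = 5:31 AM − 9:00 = 8:31 PM on Nov 7.
Layover = 12:11 AM − 8:31 PM (+1 day) = 3 hours 40 minutes.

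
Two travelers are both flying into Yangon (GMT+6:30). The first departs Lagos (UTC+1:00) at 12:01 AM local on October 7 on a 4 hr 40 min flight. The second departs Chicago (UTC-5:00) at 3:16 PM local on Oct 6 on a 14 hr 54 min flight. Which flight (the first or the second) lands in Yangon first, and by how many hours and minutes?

Flight 1 in UTC: 12:01 AM − 1:00 = 11:01 PM on Oct 6.
+4 hours and 40 minutes → arrive 3:41 AM UTC on Oct 7.
Flight 2 in UTC: 3:16 PM + 5:00 = 8:16 PM on Oct 6.
+14 hours and 54 minutes → arrive 11:10 AM UTC on Oct 7.
Flight 1 lands earlier by 7 hours 29 minutes.

the first, by 7 hours 29 minutes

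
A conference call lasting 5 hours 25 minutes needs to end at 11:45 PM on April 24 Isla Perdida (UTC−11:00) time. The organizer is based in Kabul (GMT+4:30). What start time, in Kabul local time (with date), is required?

9:50 AM on April 25

Target end time in UTC: 11:45 PM + 11:00 = 10:45 AM on Apr 25.
Subtract 5 hours 25 minutes → start 5:20 AM UTC on Apr 25.
Kabul is UTC+4:30: 5:20 AM + 4:30 = 9:50 AM on Apr 25.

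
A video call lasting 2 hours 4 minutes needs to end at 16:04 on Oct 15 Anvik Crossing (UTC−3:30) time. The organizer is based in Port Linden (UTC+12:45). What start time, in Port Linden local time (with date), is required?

Target end time in UTC: 16:04 + 3:30 = 19:34 on Oct 15.
Subtract 2 hours and 4 minutes → start 17:30 UTC on Oct 15.
Port Linden is UTC+12:45: 17:30 + 12:45 = 06:15 on Oct 16.

06:15 on October 16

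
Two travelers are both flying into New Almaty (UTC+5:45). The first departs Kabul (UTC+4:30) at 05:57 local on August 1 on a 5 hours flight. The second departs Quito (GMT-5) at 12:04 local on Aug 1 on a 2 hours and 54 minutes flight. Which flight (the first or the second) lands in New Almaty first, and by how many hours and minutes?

the first, by 13 hours 31 minutes

Flight 1 in UTC: 05:57 − 4:30 = 01:27 on Aug 1.
+5 hours → arrive 06:27 UTC on Aug 1.
Flight 2 in UTC: 12:04 + 5:00 = 17:04 on Aug 1.
+2 hours and 54 minutes → arrive 19:58 UTC on Aug 1.
Flight 1 lands earlier by 13 hours 31 minutes.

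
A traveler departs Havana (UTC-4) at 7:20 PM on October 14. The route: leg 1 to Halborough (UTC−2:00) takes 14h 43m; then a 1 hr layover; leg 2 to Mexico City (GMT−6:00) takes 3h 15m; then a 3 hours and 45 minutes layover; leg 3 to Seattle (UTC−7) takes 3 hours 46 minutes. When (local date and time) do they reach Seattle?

6:49 PM on Oct 15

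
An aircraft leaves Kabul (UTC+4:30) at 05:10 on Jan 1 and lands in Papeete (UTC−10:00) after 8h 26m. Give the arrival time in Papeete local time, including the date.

Convert departure to UTC: 05:10 − 4:30 = 00:40 UTC on Jan 1.
Add 8 hours 26 minutes travel time → 09:06 UTC.
Papeete is UTC−10:00, so local arrival = 09:06 − 10:00 = 23:06 on Dec 31.

23:06 on December 31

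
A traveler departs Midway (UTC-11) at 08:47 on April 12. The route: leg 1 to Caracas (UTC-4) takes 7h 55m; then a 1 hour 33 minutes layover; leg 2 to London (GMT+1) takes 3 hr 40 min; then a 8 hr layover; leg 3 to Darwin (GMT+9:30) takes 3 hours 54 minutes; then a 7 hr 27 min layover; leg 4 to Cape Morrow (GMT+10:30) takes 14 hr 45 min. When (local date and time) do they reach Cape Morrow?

05:31 on April 15

Convert departure to UTC: 08:47 + 11:00 = 19:47 UTC on Apr 12.
Add 7 hours and 55 minutes leg 1 → 03:42 UTC (Apr 13).
Add 1 hour and 33 minutes layover in Caracas → 05:15 UTC.
Add 3 hours and 40 minutes leg 2 → 08:55 UTC.
Add 8 hours layover in London → 16:55 UTC.
Add 3 hours and 54 minutes leg 3 → 20:49 UTC.
Add 7 hours 27 minutes layover in Darwin → 04:16 UTC (Apr 14).
Add 14 hours 45 minutes leg 4 → 19:01 UTC.
Cape Morrow is UTC+10:30, so local arrival = 19:01 + 10:30 = 05:31 on Apr 15.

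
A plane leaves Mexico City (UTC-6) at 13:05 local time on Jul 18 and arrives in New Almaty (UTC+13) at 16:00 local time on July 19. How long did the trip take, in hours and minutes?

7 hours 55 minutes

New Almaty is 19:00 ahead of Mexico City.
Clock-face elapsed time (ignoring zones) is 26 hours 55 minutes.
Actual elapsed = 26 hours 55 minutes − 19:00 = 7 hours 55 minutes.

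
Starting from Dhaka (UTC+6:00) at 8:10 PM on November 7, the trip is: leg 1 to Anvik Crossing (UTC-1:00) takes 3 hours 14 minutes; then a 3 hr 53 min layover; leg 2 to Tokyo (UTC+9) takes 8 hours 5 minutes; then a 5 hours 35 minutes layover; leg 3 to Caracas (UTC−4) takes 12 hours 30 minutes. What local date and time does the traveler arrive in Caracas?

7:27 PM on November 8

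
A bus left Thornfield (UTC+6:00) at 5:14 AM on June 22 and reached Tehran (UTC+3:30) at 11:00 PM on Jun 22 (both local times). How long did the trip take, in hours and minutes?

Departure in UTC: 5:14 AM − 6:00 = 11:14 PM on Jun 21.
Arrival in UTC: 11:00 PM − 3:30 = 7:30 PM on Jun 22.
Elapsed = 7:30 PM − 11:14 PM (+1 day) = 20 hours 16 minutes.

20 hours 16 minutes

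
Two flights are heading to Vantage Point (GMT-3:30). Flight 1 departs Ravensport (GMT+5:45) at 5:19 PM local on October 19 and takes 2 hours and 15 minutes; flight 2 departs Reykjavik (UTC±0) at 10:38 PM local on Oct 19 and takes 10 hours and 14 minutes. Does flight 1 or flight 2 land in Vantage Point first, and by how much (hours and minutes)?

Flight 1 in UTC: 5:19 PM − 5:45 = 11:34 AM on Oct 19.
+2 hours 15 minutes → arrive 1:49 PM UTC on Oct 19.
Flight 2 departs at 10:38 PM UTC (Oct 19).
+10 hours and 14 minutes → arrive 8:52 AM UTC on Oct 20.
Flight 1 lands earlier by 19 hours 3 minutes.

the first, by 19 hours 3 minutes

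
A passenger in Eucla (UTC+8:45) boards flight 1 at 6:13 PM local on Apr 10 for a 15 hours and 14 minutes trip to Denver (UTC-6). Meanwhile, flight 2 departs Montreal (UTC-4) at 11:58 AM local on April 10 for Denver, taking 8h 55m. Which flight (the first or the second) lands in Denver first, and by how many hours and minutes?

the first, by 11 minutes

Flight 1 in UTC: 6:13 PM − 8:45 = 9:28 AM on Apr 10.
+15 hours and 14 minutes → arrive 12:42 AM UTC on Apr 11.
Flight 2 in UTC: 11:58 AM + 4:00 = 3:58 PM on Apr 10.
+8 hours 55 minutes → arrive 12:53 AM UTC on Apr 11.
Flight 1 lands earlier by 11 minutes.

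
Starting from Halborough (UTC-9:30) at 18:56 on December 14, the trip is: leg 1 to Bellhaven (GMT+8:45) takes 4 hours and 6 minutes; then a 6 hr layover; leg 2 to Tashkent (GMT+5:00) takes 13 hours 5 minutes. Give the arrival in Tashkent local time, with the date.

Convert departure to UTC: 18:56 + 9:30 = 04:26 UTC on Dec 15.
Add 4 hours and 6 minutes leg 1 → 08:32 UTC.
Add 6 hours layover in Bellhaven → 14:32 UTC.
Add 13 hours 5 minutes leg 2 → 03:37 UTC (Dec 16).
Tashkent is UTC+5:00, so local arrival = 03:37 + 5:00 = 08:37 on Dec 16.

08:37 on December 16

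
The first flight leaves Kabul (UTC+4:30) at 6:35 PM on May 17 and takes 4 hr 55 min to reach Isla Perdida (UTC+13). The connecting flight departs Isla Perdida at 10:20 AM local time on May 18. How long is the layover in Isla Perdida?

Convert departure to UTC: 6:35 PM − 4:30 = 2:05 PM UTC on May 17.
Add 4 hours and 55 minutes flight time → 7:00 PM UTC.
Isla Perdida is UTC+13:00, so local arrival = 7:00 PM + 13:00 = 8:00 AM on May 18.
Layover = 10:20 AM − 8:00 AM = 2 hours 20 minutes.

2 hours 20 minutes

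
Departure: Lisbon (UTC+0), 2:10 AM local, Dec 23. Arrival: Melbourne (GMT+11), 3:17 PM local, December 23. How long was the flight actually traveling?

Departure is already UTC: 2:10 AM on Dec 23.
Arrival in UTC: 3:17 PM − 11:00 = 4:17 AM on Dec 23.
Elapsed = 4:17 AM − 2:10 AM = 2 hours 7 minutes.

2 hours 7 minutes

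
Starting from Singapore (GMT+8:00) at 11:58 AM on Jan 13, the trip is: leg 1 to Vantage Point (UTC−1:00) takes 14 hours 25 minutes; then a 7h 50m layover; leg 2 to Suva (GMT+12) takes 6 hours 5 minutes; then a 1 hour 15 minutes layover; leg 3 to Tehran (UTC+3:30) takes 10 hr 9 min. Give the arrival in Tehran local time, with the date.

Convert departure to UTC: 11:58 AM − 8:00 = 3:58 AM UTC on Jan 13.
Add 14 hours and 25 minutes leg 1 → 6:23 PM UTC.
Add 7 hours 50 minutes layover in Vantage Point → 2:13 AM UTC (Jan 14).
Add 6 hours and 5 minutes leg 2 → 8:18 AM UTC.
Add 1 hour and 15 minutes layover in Suva → 9:33 AM UTC.
Add 10 hours 9 minutes leg 3 → 7:42 PM UTC.
Tehran is UTC+3:30, so local arrival = 7:42 PM + 3:30 = 11:12 PM on Jan 14.

11:12 PM on January 14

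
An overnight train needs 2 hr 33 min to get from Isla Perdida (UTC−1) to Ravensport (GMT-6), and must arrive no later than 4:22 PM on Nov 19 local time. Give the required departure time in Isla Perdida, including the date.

Target arrival in UTC: 4:22 PM + 6:00 = 10:22 PM on Nov 19.
Subtract 2 hours 33 minutes → departure 7:49 PM UTC on Nov 19.
Isla Perdida is UTC−1:00: 7:49 PM − 1:00 = 6:49 PM on Nov 19.

6:49 PM on November 19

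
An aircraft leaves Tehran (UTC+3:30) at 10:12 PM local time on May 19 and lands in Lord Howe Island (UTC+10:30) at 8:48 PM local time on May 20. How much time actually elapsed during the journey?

15 hours 36 minutes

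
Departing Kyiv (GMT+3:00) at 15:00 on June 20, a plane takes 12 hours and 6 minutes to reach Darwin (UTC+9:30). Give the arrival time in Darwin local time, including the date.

09:36 on June 21

Convert departure to UTC: 15:00 − 3:00 = 12:00 UTC on Jun 20.
Add 12 hours and 6 minutes travel time → 00:06 UTC (Jun 21).
Darwin is UTC+9:30, so local arrival = 00:06 + 9:30 = 09:36 on Jun 21.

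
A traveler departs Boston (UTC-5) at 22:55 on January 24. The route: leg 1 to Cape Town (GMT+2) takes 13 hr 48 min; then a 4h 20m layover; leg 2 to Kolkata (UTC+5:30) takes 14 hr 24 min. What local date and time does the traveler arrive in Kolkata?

Convert departure to UTC: 22:55 + 5:00 = 03:55 UTC on Jan 25.
Add 13 hours and 48 minutes leg 1 → 17:43 UTC.
Add 4 hours and 20 minutes layover in Cape Town → 22:03 UTC.
Add 14 hours and 24 minutes leg 2 → 12:27 UTC (Jan 26).
Kolkata is UTC+5:30, so local arrival = 12:27 + 5:30 = 17:57 on Jan 26.

17:57 on January 26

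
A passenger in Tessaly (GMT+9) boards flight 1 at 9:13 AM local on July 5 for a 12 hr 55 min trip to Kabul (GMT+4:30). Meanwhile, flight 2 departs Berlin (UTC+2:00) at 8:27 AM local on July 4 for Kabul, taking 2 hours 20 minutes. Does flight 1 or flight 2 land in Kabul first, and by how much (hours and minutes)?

the second, by 28 hours 21 minutes

Flight 1 in UTC: 9:13 AM − 9:00 = 12:13 AM on Jul 5.
+12 hours 55 minutes → arrive 1:08 PM UTC on Jul 5.
Flight 2 in UTC: 8:27 AM − 2:00 = 6:27 AM on Jul 4.
+2 hours 20 minutes → arrive 8:47 AM UTC on Jul 4.
Flight 2 lands earlier by 28 hours 21 minutes.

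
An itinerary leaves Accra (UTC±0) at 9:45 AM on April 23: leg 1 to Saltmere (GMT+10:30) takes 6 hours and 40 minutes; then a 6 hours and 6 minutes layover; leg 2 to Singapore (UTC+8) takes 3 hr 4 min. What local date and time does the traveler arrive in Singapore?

9:35 AM on Apr 24

Accra is at UTC+0, so departure is already 9:45 AM UTC on Apr 23.
Add 6 hours and 40 minutes leg 1 → 4:25 PM UTC.
Add 6 hours 6 minutes layover in Saltmere → 10:31 PM UTC.
Add 3 hours 4 minutes leg 2 → 1:35 AM UTC (Apr 24).
Singapore is UTC+8:00, so local arrival = 1:35 AM + 8:00 = 9:35 AM on Apr 24.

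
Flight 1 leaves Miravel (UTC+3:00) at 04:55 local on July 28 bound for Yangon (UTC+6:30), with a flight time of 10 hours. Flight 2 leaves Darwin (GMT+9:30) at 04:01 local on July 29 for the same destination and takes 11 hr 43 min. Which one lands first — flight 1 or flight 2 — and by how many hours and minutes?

the first, by 18 hours 19 minutes

Flight 1 in UTC: 04:55 − 3:00 = 01:55 on Jul 28.
+10 hours → arrive 11:55 UTC on Jul 28.
Flight 2 in UTC: 04:01 − 9:30 = 18:31 on Jul 28.
+11 hours 43 minutes → arrive 06:14 UTC on Jul 29.
Flight 1 lands earlier by 18 hours 19 minutes.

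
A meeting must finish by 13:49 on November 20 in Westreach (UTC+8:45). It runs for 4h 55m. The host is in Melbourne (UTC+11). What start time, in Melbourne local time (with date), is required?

11:09 on November 20

Target end time in UTC: 13:49 − 8:45 = 05:04 on Nov 20.
Subtract 4 hours and 55 minutes → start 00:09 UTC on Nov 20.
Melbourne is UTC+11:00: 00:09 + 11:00 = 11:09 on Nov 20.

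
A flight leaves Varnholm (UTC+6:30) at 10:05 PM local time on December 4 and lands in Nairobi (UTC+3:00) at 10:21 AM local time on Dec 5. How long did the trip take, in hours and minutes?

15 hours 46 minutes

Departure in UTC: 10:05 PM − 6:30 = 3:35 PM on Dec 4.
Arrival in UTC: 10:21 AM − 3:00 = 7:21 AM on Dec 5.
Elapsed = 7:21 AM − 3:35 PM (+1 day) = 15 hours 46 minutes.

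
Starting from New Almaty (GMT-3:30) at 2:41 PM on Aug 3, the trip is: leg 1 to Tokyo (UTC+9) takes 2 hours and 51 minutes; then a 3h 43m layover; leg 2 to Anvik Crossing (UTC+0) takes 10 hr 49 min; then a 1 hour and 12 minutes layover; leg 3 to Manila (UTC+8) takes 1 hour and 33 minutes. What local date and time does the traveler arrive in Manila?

Convert departure to UTC: 2:41 PM + 3:30 = 6:11 PM UTC on Aug 3.
Add 2 hours and 51 minutes leg 1 → 9:02 PM UTC.
Add 3 hours and 43 minutes layover in Tokyo → 12:45 AM UTC (Aug 4).
Add 10 hours and 49 minutes leg 2 → 11:34 AM UTC.
Add 1 hour 12 minutes layover in Anvik Crossing → 12:46 PM UTC.
Add 1 hour and 33 minutes leg 3 → 2:19 PM UTC.
Manila is UTC+8:00, so local arrival = 2:19 PM + 8:00 = 10:19 PM on Aug 4.

10:19 PM on Aug 4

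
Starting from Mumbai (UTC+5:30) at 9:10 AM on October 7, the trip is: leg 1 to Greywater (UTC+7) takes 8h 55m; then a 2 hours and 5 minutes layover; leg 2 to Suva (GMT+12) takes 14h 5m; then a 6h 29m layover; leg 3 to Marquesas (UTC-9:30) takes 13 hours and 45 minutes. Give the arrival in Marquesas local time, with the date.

Convert departure to UTC: 9:10 AM − 5:30 = 3:40 AM UTC on Oct 7.
Add 8 hours and 55 minutes leg 1 → 12:35 PM UTC.
Add 2 hours 5 minutes layover in Greywater → 2:40 PM UTC.
Add 14 hours and 5 minutes leg 2 → 4:45 AM UTC (Oct 8).
Add 6 hours 29 minutes layover in Suva → 11:14 AM UTC.
Add 13 hours 45 minutes leg 3 → 12:59 AM UTC (Oct 9).
Marquesas is UTC−9:30, so local arrival = 12:59 AM − 9:30 = 3:29 PM on Oct 8.

3:29 PM on October 8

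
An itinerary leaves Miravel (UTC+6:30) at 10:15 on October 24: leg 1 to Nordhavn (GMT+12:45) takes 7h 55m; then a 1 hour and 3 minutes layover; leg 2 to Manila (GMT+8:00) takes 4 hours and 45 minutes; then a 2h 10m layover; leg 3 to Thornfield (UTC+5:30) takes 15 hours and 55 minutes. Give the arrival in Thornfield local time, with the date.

17:03 on October 25

Convert departure to UTC: 10:15 − 6:30 = 03:45 UTC on Oct 24.
Add 7 hours 55 minutes leg 1 → 11:40 UTC.
Add 1 hour and 3 minutes layover in Nordhavn → 12:43 UTC.
Add 4 hours and 45 minutes leg 2 → 17:28 UTC.
Add 2 hours 10 minutes layover in Manila → 19:38 UTC.
Add 15 hours and 55 minutes leg 3 → 11:33 UTC (Oct 25).
Thornfield is UTC+5:30, so local arrival = 11:33 + 5:30 = 17:03 on Oct 25.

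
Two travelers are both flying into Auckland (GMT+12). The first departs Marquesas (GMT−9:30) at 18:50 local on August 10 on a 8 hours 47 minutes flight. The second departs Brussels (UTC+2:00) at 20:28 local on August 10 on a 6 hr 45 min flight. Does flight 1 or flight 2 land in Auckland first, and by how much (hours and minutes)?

Flight 1 in UTC: 18:50 + 9:30 = 04:20 on Aug 11.
+8 hours and 47 minutes → arrive 13:07 UTC on Aug 11.
Flight 2 in UTC: 20:28 − 2:00 = 18:28 on Aug 10.
+6 hours 45 minutes → arrive 01:13 UTC on Aug 11.
Flight 2 lands earlier by 11 hours 54 minutes.

the second, by 11 hours 54 minutes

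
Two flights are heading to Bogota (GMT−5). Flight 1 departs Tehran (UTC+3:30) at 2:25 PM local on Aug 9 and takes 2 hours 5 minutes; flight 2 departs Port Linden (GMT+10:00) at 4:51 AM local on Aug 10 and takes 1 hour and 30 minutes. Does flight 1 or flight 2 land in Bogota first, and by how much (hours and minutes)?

the first, by 7 hours 21 minutes

Flight 1 in UTC: 2:25 PM − 3:30 = 10:55 AM on Aug 9.
+2 hours 5 minutes → arrive 1:00 PM UTC on Aug 9.
Flight 2 in UTC: 4:51 AM − 10:00 = 6:51 PM on Aug 9.
+1 hour 30 minutes → arrive 8:21 PM UTC on Aug 9.
Flight 1 lands earlier by 7 hours 21 minutes.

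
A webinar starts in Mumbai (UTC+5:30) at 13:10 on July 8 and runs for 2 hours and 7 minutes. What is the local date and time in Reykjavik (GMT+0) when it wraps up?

09:47 on Jul 8

Convert start to UTC: 13:10 − 5:30 = 07:40 UTC on Jul 8.
Add 2 hours 7 minutes duration → 09:47 UTC.
Reykjavik is UTC+0, so local end time is the same: 09:47 on Jul 8.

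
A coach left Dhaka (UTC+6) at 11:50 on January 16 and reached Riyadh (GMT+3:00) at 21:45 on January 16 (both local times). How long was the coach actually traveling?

Departure in UTC: 11:50 − 6:00 = 05:50 on Jan 16.
Arrival in UTC: 21:45 − 3:00 = 18:45 on Jan 16.
Elapsed = 18:45 − 05:50 = 12 hours 55 minutes.

12 hours 55 minutes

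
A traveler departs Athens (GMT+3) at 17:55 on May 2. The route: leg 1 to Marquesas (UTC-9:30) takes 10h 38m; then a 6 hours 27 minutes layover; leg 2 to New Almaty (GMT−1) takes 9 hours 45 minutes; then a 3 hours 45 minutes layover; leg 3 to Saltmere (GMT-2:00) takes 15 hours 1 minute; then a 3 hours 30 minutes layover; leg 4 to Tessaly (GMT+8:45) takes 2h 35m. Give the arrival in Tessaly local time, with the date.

03:21 on May 5

Convert departure to UTC: 17:55 − 3:00 = 14:55 UTC on May 2.
Add 10 hours 38 minutes leg 1 → 01:33 UTC (May 3).
Add 6 hours and 27 minutes layover in Marquesas → 08:00 UTC.
Add 9 hours 45 minutes leg 2 → 17:45 UTC.
Add 3 hours 45 minutes layover in New Almaty → 21:30 UTC.
Add 15 hours 1 minute leg 3 → 12:31 UTC (May 4).
Add 3 hours 30 minutes layover in Saltmere → 16:01 UTC.
Add 2 hours and 35 minutes leg 4 → 18:36 UTC.
Tessaly is UTC+8:45, so local arrival = 18:36 + 8:45 = 03:21 on May 5.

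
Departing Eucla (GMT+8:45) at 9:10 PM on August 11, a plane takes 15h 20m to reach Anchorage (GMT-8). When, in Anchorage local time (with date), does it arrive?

Convert departure to UTC: 9:10 PM − 8:45 = 12:25 PM UTC on Aug 11.
Add 15 hours 20 minutes travel time → 3:45 AM UTC (Aug 12).
Anchorage is UTC−8:00, so local arrival = 3:45 AM − 8:00 = 7:45 PM on Aug 11.

7:45 PM on August 11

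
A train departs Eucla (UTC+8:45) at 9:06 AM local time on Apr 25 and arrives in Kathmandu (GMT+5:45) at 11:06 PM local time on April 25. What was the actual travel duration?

Departure in UTC: 9:06 AM − 8:45 = 12:21 AM on Apr 25.
Arrival in UTC: 11:06 PM − 5:45 = 5:21 PM on Apr 25.
Elapsed = 5:21 PM − 12:21 AM = 17 hours.

17 hours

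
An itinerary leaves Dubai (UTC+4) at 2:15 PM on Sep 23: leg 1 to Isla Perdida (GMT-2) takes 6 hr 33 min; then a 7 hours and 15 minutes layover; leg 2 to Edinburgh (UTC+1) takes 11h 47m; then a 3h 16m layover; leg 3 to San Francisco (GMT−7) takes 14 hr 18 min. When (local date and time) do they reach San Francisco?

10:24 PM on September 24

Convert departure to UTC: 2:15 PM − 4:00 = 10:15 AM UTC on Sep 23.
Add 6 hours 33 minutes leg 1 → 4:48 PM UTC.
Add 7 hours 15 minutes layover in Isla Perdida → 12:03 AM UTC (Sep 24).
Add 11 hours and 47 minutes leg 2 → 11:50 AM UTC.
Add 3 hours and 16 minutes layover in Edinburgh → 3:06 PM UTC.
Add 14 hours 18 minutes leg 3 → 5:24 AM UTC (Sep 25).
San Francisco is UTC−7:00, so local arrival = 5:24 AM − 7:00 = 10:24 PM on Sep 24.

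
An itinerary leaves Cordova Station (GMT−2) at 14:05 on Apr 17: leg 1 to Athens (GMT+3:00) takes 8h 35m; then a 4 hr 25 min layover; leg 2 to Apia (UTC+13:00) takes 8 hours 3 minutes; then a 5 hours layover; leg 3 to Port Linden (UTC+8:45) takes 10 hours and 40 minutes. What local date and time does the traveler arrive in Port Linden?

Convert departure to UTC: 14:05 + 2:00 = 16:05 UTC on Apr 17.
Add 8 hours and 35 minutes leg 1 → 00:40 UTC (Apr 18).
Add 4 hours 25 minutes layover in Athens → 05:05 UTC.
Add 8 hours 3 minutes leg 2 → 13:08 UTC.
Add 5 hours layover in Apia → 18:08 UTC.
Add 10 hours and 40 minutes leg 3 → 04:48 UTC (Apr 19).
Port Linden is UTC+8:45, so local arrival = 04:48 + 8:45 = 13:33 on Apr 19.

13:33 on Apr 19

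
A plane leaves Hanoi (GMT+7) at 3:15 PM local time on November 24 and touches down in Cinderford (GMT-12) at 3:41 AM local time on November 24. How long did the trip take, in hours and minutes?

Departure in UTC: 3:15 PM − 7:00 = 8:15 AM on Nov 24.
Arrival in UTC: 3:41 AM + 12:00 = 3:41 PM on Nov 24.
Elapsed = 3:41 PM − 8:15 AM = 7 hours 26 minutes.

7 hours 26 minutes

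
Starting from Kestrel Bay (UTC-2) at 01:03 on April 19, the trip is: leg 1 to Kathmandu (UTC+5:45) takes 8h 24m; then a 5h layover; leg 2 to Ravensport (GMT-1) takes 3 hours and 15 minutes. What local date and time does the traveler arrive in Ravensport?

Convert departure to UTC: 01:03 + 2:00 = 03:03 UTC on Apr 19.
Add 8 hours 24 minutes leg 1 → 11:27 UTC.
Add 5 hours layover in Kathmandu → 16:27 UTC.
Add 3 hours and 15 minutes leg 2 → 19:42 UTC.
Ravensport is UTC−1:00, so local arrival = 19:42 − 1:00 = 18:42 on Apr 19.

18:42 on April 19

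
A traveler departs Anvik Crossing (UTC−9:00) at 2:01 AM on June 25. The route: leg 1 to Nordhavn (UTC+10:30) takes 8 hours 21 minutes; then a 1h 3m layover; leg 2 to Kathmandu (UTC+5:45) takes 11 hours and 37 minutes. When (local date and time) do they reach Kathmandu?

1:47 PM on Jun 26

Convert departure to UTC: 2:01 AM + 9:00 = 11:01 AM UTC on Jun 25.
Add 8 hours 21 minutes leg 1 → 7:22 PM UTC.
Add 1 hour and 3 minutes layover in Nordhavn → 8:25 PM UTC.
Add 11 hours and 37 minutes leg 2 → 8:02 AM UTC (Jun 26).
Kathmandu is UTC+5:45, so local arrival = 8:02 AM + 5:45 = 1:47 PM on Jun 26.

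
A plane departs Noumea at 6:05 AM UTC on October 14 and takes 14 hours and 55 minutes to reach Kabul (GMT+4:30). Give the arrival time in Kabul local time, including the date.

1:30 AM on Oct 15

Departure is given in UTC: 6:05 AM on Oct 14.
Add 14 hours 55 minutes → 9:00 PM UTC.
Kabul is UTC+4:30: 9:00 PM + 4:30 = 1:30 AM on Oct 15.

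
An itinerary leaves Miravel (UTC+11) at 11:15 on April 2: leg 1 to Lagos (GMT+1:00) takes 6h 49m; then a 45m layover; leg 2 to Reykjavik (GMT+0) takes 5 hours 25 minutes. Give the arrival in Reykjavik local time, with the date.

Convert departure to UTC: 11:15 − 11:00 = 00:15 UTC on Apr 2.
Add 6 hours and 49 minutes leg 1 → 07:04 UTC.
Add 45 minutes layover in Lagos → 07:49 UTC.
Add 5 hours and 25 minutes leg 2 → 13:14 UTC.
Reykjavik is UTC+0, so local arrival is the same: 13:14 on Apr 2.

13:14 on Apr 2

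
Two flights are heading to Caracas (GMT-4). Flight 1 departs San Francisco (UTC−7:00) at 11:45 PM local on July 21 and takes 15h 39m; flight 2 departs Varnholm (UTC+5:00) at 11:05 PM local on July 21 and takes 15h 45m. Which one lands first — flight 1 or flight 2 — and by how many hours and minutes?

the second, by 12 hours 34 minutes

Flight 1 in UTC: 11:45 PM + 7:00 = 6:45 AM on Jul 22.
+15 hours and 39 minutes → arrive 10:24 PM UTC on Jul 22.
Flight 2 in UTC: 11:05 PM − 5:00 = 6:05 PM on Jul 21.
+15 hours 45 minutes → arrive 9:50 AM UTC on Jul 22.
Flight 2 lands earlier by 12 hours 34 minutes.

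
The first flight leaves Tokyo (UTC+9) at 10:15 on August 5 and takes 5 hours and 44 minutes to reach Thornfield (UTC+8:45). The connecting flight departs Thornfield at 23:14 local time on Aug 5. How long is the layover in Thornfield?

7 hours 30 minutes

Convert departure to UTC: 10:15 − 9:00 = 01:15 UTC on Aug 5.
Add 5 hours and 44 minutes flight time → 06:59 UTC.
Thornfield is UTC+8:45, so local arrival = 06:59 + 8:45 = 15:44 on Aug 5.
Layover = 23:14 − 15:44 = 7 hours 30 minutes.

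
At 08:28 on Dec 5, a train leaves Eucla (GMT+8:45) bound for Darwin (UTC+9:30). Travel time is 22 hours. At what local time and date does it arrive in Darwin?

07:13 on December 6

Darwin is 0:45 ahead of Eucla.
After 22 hours it is 06:28 (Dec 6) in Eucla.
Shift by the zone difference: 06:28 + 0:45 = 07:13 on Dec 6 in Darwin.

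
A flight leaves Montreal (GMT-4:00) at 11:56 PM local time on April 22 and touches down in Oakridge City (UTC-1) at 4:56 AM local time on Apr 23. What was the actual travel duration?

Departure in UTC: 11:56 PM + 4:00 = 3:56 AM on Apr 23.
Arrival in UTC: 4:56 AM + 1:00 = 5:56 AM on Apr 23.
Elapsed = 5:56 AM − 3:56 AM = 2 hours.

2 hours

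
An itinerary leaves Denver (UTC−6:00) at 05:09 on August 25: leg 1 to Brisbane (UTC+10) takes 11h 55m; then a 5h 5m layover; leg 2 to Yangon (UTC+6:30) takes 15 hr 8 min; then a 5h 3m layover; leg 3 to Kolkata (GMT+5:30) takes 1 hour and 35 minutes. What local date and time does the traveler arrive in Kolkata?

07:25 on August 27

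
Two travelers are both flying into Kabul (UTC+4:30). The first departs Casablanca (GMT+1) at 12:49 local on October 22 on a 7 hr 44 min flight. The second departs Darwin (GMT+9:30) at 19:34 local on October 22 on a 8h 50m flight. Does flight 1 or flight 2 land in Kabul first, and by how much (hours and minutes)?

Flight 1 in UTC: 12:49 − 1:00 = 11:49 on Oct 22.
+7 hours and 44 minutes → arrive 19:33 UTC on Oct 22.
Flight 2 in UTC: 19:34 − 9:30 = 10:04 on Oct 22.
+8 hours and 50 minutes → arrive 18:54 UTC on Oct 22.
Flight 2 lands earlier by 39 minutes.

the second, by 39 minutes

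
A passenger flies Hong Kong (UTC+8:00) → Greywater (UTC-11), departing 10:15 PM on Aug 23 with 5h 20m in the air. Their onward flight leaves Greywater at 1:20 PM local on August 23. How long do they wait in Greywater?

Convert departure to UTC: 10:15 PM − 8:00 = 2:15 PM UTC on Aug 23.
Add 5 hours 20 minutes flight time → 7:35 PM UTC.
Greywater is UTC−11:00, so local arrival = 7:35 PM − 11:00 = 8:35 AM on Aug 23.
Layover = 1:20 PM − 8:35 AM = 4 hours 45 minutes.

4 hours 45 minutes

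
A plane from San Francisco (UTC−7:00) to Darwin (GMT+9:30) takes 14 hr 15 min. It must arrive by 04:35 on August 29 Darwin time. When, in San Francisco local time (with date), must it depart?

Target arrival in UTC: 04:35 − 9:30 = 19:05 on Aug 28.
Subtract 14 hours and 15 minutes → departure 04:50 UTC on Aug 28.
San Francisco is UTC−7:00: 04:50 − 7:00 = 21:50 on Aug 27.

21:50 on Aug 27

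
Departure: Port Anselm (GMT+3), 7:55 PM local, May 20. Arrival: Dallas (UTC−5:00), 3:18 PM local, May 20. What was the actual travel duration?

3 hours 23 minutes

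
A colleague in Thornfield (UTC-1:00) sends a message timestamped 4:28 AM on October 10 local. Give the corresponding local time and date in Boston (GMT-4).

Boston is 3:00 behind Thornfield.
Shift by the zone difference: 4:28 AM − 3:00 = 1:28 AM on Oct 10 in Boston.

1:28 AM on October 10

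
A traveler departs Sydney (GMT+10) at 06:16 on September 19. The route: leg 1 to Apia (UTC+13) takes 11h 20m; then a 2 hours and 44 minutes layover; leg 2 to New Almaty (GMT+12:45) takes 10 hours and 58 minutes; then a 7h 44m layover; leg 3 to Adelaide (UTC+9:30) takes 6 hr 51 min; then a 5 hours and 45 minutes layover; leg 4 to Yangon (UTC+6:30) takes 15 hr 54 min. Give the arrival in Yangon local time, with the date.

16:02 on Sep 21

Convert departure to UTC: 06:16 − 10:00 = 20:16 UTC on Sep 18.
Add 11 hours 20 minutes leg 1 → 07:36 UTC (Sep 19).
Add 2 hours 44 minutes layover in Apia → 10:20 UTC.
Add 10 hours 58 minutes leg 2 → 21:18 UTC.
Add 7 hours and 44 minutes layover in New Almaty → 05:02 UTC (Sep 20).
Add 6 hours and 51 minutes leg 3 → 11:53 UTC.
Add 5 hours and 45 minutes layover in Adelaide → 17:38 UTC.
Add 15 hours and 54 minutes leg 4 → 09:32 UTC (Sep 21).
Yangon is UTC+6:30, so local arrival = 09:32 + 6:30 = 16:02 on Sep 21.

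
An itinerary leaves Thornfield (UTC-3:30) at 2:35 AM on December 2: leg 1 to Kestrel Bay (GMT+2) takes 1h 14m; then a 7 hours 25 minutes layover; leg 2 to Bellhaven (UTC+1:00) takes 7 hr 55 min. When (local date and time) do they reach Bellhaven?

11:39 PM on Dec 2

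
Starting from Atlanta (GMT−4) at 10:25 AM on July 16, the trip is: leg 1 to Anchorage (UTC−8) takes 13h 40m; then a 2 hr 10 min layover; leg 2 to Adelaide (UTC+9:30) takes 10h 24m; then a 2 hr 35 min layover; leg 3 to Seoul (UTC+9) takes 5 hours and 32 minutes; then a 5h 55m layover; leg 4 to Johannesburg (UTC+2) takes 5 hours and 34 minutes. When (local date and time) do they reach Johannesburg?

Convert departure to UTC: 10:25 AM + 4:00 = 2:25 PM UTC on Jul 16.
Add 13 hours 40 minutes leg 1 → 4:05 AM UTC (Jul 17).
Add 2 hours 10 minutes layover in Anchorage → 6:15 AM UTC.
Add 10 hours 24 minutes leg 2 → 4:39 PM UTC.
Add 2 hours and 35 minutes layover in Adelaide → 7:14 PM UTC.
Add 5 hours and 32 minutes leg 3 → 12:46 AM UTC (Jul 18).
Add 5 hours 55 minutes layover in Seoul → 6:41 AM UTC.
Add 5 hours and 34 minutes leg 4 → 12:15 PM UTC.
Johannesburg is UTC+2:00, so local arrival = 12:15 PM + 2:00 = 2:15 PM on Jul 18.

2:15 PM on July 18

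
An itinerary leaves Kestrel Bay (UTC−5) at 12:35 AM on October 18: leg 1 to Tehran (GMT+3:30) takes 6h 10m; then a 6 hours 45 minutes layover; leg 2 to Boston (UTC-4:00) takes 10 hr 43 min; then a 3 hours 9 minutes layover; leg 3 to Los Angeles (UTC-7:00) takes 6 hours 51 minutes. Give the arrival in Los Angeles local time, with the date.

Convert departure to UTC: 12:35 AM + 5:00 = 5:35 AM UTC on Oct 18.
Add 6 hours and 10 minutes leg 1 → 11:45 AM UTC.
Add 6 hours and 45 minutes layover in Tehran → 6:30 PM UTC.
Add 10 hours and 43 minutes leg 2 → 5:13 AM UTC (Oct 19).
Add 3 hours and 9 minutes layover in Boston → 8:22 AM UTC.
Add 6 hours 51 minutes leg 3 → 3:13 PM UTC.
Los Angeles is UTC−7:00, so local arrival = 3:13 PM − 7:00 = 8:13 AM on Oct 19.

8:13 AM on October 19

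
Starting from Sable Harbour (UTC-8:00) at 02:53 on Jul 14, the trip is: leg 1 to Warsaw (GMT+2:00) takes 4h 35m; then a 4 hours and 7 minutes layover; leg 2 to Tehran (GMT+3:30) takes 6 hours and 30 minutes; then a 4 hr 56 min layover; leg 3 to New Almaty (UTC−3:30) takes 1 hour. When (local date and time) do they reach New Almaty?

04:31 on Jul 15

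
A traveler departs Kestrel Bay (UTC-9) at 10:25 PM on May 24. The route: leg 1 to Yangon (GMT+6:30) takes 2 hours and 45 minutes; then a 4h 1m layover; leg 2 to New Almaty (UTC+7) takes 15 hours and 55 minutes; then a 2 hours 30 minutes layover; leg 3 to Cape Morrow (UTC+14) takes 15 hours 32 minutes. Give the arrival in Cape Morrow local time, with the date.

Convert departure to UTC: 10:25 PM + 9:00 = 7:25 AM UTC on May 25.
Add 2 hours 45 minutes leg 1 → 10:10 AM UTC.
Add 4 hours 1 minute layover in Yangon → 2:11 PM UTC.
Add 15 hours and 55 minutes leg 2 → 6:06 AM UTC (May 26).
Add 2 hours and 30 minutes layover in New Almaty → 8:36 AM UTC.
Add 15 hours 32 minutes leg 3 → 12:08 AM UTC (May 27).
Cape Morrow is UTC+14:00, so local arrival = 12:08 AM + 14:00 = 2:08 PM on May 27.

2:08 PM on May 27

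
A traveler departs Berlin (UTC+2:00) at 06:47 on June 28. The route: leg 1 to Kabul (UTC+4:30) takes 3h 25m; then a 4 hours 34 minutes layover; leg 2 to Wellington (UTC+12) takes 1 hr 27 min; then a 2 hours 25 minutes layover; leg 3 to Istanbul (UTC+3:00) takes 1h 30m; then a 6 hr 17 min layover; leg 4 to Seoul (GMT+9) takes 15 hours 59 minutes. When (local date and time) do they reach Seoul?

01:24 on June 30

Convert departure to UTC: 06:47 − 2:00 = 04:47 UTC on Jun 28.
Add 3 hours 25 minutes leg 1 → 08:12 UTC.
Add 4 hours 34 minutes layover in Kabul → 12:46 UTC.
Add 1 hour 27 minutes leg 2 → 14:13 UTC.
Add 2 hours and 25 minutes layover in Wellington → 16:38 UTC.
Add 1 hour 30 minutes leg 3 → 18:08 UTC.
Add 6 hours 17 minutes layover in Istanbul → 00:25 UTC (Jun 29).
Add 15 hours 59 minutes leg 4 → 16:24 UTC.
Seoul is UTC+9:00, so local arrival = 16:24 + 9:00 = 01:24 on Jun 30.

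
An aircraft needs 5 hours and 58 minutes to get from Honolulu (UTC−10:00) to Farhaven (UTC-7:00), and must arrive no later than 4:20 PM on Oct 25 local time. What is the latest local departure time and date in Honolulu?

7:22 AM on Oct 25

Target arrival in UTC: 4:20 PM + 7:00 = 11:20 PM on Oct 25.
Subtract 5 hours and 58 minutes → departure 5:22 PM UTC on Oct 25.
Honolulu is UTC−10:00: 5:22 PM − 10:00 = 7:22 AM on Oct 25.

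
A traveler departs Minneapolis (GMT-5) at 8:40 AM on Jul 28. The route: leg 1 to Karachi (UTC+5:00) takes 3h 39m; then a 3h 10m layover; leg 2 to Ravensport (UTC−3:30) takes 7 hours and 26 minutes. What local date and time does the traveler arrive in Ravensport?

Convert departure to UTC: 8:40 AM + 5:00 = 1:40 PM UTC on Jul 28.
Add 3 hours and 39 minutes leg 1 → 5:19 PM UTC.
Add 3 hours 10 minutes layover in Karachi → 8:29 PM UTC.
Add 7 hours and 26 minutes leg 2 → 3:55 AM UTC (Jul 29).
Ravensport is UTC−3:30, so local arrival = 3:55 AM − 3:30 = 12:25 AM on Jul 29.

12:25 AM on July 29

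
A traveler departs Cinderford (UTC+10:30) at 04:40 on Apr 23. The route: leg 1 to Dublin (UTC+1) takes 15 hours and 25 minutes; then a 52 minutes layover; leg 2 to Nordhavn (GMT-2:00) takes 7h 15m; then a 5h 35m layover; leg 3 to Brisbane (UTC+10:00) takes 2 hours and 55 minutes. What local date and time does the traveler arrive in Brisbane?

12:12 on April 24

Convert departure to UTC: 04:40 − 10:30 = 18:10 UTC on Apr 22.
Add 15 hours 25 minutes leg 1 → 09:35 UTC (Apr 23).
Add 52 minutes layover in Dublin → 10:27 UTC.
Add 7 hours 15 minutes leg 2 → 17:42 UTC.
Add 5 hours and 35 minutes layover in Nordhavn → 23:17 UTC.
Add 2 hours and 55 minutes leg 3 → 02:12 UTC (Apr 24).
Brisbane is UTC+10:00, so local arrival = 02:12 + 10:00 = 12:12 on Apr 24.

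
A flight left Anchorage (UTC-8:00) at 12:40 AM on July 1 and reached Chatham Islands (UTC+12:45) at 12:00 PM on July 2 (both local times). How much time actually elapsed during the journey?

14 hours 35 minutes

Chatham Islands is 20:45 ahead of Anchorage.
Clock-face elapsed time (ignoring zones) is 35 hours 20 minutes.
Actual elapsed = 35 hours 20 minutes − 20:45 = 14 hours 35 minutes.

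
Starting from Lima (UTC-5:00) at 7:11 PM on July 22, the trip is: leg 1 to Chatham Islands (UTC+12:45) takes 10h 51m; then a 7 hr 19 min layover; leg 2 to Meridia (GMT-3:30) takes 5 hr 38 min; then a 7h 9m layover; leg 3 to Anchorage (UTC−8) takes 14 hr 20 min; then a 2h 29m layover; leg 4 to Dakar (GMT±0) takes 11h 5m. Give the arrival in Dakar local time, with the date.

Convert departure to UTC: 7:11 PM + 5:00 = 12:11 AM UTC on Jul 23.
Add 10 hours and 51 minutes leg 1 → 11:02 AM UTC.
Add 7 hours and 19 minutes layover in Chatham Islands → 6:21 PM UTC.
Add 5 hours 38 minutes leg 2 → 11:59 PM UTC.
Add 7 hours and 9 minutes layover in Meridia → 7:08 AM UTC (Jul 24).
Add 14 hours and 20 minutes leg 3 → 9:28 PM UTC.
Add 2 hours 29 minutes layover in Anchorage → 11:57 PM UTC.
Add 11 hours and 5 minutes leg 4 → 11:02 AM UTC (Jul 25).
Dakar is UTC+0, so local arrival is the same: 11:02 AM on Jul 25.

11:02 AM on July 25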